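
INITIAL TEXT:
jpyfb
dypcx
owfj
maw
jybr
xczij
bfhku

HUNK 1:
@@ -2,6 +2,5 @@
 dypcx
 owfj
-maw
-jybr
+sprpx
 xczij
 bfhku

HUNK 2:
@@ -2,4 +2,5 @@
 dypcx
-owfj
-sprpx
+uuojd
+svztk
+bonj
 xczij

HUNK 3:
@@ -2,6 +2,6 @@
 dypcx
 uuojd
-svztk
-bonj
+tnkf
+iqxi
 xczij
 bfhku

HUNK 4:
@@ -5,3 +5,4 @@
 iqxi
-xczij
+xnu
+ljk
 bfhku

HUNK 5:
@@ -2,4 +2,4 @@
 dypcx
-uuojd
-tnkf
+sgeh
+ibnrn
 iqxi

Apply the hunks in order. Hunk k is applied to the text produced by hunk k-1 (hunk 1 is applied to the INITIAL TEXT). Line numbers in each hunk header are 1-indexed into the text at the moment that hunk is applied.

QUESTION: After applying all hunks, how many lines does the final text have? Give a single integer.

Hunk 1: at line 2 remove [maw,jybr] add [sprpx] -> 6 lines: jpyfb dypcx owfj sprpx xczij bfhku
Hunk 2: at line 2 remove [owfj,sprpx] add [uuojd,svztk,bonj] -> 7 lines: jpyfb dypcx uuojd svztk bonj xczij bfhku
Hunk 3: at line 2 remove [svztk,bonj] add [tnkf,iqxi] -> 7 lines: jpyfb dypcx uuojd tnkf iqxi xczij bfhku
Hunk 4: at line 5 remove [xczij] add [xnu,ljk] -> 8 lines: jpyfb dypcx uuojd tnkf iqxi xnu ljk bfhku
Hunk 5: at line 2 remove [uuojd,tnkf] add [sgeh,ibnrn] -> 8 lines: jpyfb dypcx sgeh ibnrn iqxi xnu ljk bfhku
Final line count: 8

Answer: 8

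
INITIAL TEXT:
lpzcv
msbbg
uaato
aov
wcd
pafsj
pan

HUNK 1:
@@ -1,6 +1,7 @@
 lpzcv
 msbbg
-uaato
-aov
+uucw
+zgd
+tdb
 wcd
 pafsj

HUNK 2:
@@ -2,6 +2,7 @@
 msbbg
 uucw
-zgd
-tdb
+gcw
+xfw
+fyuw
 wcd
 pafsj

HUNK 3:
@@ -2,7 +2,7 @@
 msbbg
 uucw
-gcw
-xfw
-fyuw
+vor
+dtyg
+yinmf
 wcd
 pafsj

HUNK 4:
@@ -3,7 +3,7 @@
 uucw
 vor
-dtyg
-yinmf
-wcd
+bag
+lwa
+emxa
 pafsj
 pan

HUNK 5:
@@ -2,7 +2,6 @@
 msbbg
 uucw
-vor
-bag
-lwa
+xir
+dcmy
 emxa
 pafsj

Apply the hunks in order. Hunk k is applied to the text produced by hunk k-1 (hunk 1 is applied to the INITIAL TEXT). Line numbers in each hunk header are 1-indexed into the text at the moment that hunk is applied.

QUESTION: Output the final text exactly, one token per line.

Hunk 1: at line 1 remove [uaato,aov] add [uucw,zgd,tdb] -> 8 lines: lpzcv msbbg uucw zgd tdb wcd pafsj pan
Hunk 2: at line 2 remove [zgd,tdb] add [gcw,xfw,fyuw] -> 9 lines: lpzcv msbbg uucw gcw xfw fyuw wcd pafsj pan
Hunk 3: at line 2 remove [gcw,xfw,fyuw] add [vor,dtyg,yinmf] -> 9 lines: lpzcv msbbg uucw vor dtyg yinmf wcd pafsj pan
Hunk 4: at line 3 remove [dtyg,yinmf,wcd] add [bag,lwa,emxa] -> 9 lines: lpzcv msbbg uucw vor bag lwa emxa pafsj pan
Hunk 5: at line 2 remove [vor,bag,lwa] add [xir,dcmy] -> 8 lines: lpzcv msbbg uucw xir dcmy emxa pafsj pan

Answer: lpzcv
msbbg
uucw
xir
dcmy
emxa
pafsj
pan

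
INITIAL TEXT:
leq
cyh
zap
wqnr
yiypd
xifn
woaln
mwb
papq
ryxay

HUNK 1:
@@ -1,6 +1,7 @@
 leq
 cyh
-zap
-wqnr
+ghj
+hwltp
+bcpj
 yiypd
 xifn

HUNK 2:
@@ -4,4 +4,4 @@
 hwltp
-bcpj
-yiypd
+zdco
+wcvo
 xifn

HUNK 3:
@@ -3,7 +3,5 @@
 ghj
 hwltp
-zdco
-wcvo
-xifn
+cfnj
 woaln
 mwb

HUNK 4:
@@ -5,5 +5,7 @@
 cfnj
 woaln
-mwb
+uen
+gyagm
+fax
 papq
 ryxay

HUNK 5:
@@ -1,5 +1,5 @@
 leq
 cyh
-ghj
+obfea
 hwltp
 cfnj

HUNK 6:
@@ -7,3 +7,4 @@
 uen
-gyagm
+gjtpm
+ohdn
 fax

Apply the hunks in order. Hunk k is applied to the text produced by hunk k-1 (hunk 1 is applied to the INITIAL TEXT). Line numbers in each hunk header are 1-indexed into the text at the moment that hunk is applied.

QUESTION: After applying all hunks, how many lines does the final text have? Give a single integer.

Answer: 12

Derivation:
Hunk 1: at line 1 remove [zap,wqnr] add [ghj,hwltp,bcpj] -> 11 lines: leq cyh ghj hwltp bcpj yiypd xifn woaln mwb papq ryxay
Hunk 2: at line 4 remove [bcpj,yiypd] add [zdco,wcvo] -> 11 lines: leq cyh ghj hwltp zdco wcvo xifn woaln mwb papq ryxay
Hunk 3: at line 3 remove [zdco,wcvo,xifn] add [cfnj] -> 9 lines: leq cyh ghj hwltp cfnj woaln mwb papq ryxay
Hunk 4: at line 5 remove [mwb] add [uen,gyagm,fax] -> 11 lines: leq cyh ghj hwltp cfnj woaln uen gyagm fax papq ryxay
Hunk 5: at line 1 remove [ghj] add [obfea] -> 11 lines: leq cyh obfea hwltp cfnj woaln uen gyagm fax papq ryxay
Hunk 6: at line 7 remove [gyagm] add [gjtpm,ohdn] -> 12 lines: leq cyh obfea hwltp cfnj woaln uen gjtpm ohdn fax papq ryxay
Final line count: 12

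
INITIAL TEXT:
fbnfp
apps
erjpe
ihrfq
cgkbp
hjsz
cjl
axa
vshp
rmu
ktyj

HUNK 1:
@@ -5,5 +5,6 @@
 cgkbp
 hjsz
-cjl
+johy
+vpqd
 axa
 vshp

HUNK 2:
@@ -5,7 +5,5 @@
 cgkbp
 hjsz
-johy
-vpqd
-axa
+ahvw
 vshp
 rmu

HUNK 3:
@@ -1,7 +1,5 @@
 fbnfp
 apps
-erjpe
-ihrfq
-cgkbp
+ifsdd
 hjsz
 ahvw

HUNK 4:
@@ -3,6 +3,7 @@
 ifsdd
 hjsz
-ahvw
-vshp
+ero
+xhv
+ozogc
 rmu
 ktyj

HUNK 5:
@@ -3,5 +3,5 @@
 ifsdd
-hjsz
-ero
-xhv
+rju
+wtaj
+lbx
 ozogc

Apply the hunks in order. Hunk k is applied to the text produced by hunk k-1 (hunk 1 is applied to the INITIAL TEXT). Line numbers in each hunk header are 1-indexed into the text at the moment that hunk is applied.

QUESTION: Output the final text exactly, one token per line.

Hunk 1: at line 5 remove [cjl] add [johy,vpqd] -> 12 lines: fbnfp apps erjpe ihrfq cgkbp hjsz johy vpqd axa vshp rmu ktyj
Hunk 2: at line 5 remove [johy,vpqd,axa] add [ahvw] -> 10 lines: fbnfp apps erjpe ihrfq cgkbp hjsz ahvw vshp rmu ktyj
Hunk 3: at line 1 remove [erjpe,ihrfq,cgkbp] add [ifsdd] -> 8 lines: fbnfp apps ifsdd hjsz ahvw vshp rmu ktyj
Hunk 4: at line 3 remove [ahvw,vshp] add [ero,xhv,ozogc] -> 9 lines: fbnfp apps ifsdd hjsz ero xhv ozogc rmu ktyj
Hunk 5: at line 3 remove [hjsz,ero,xhv] add [rju,wtaj,lbx] -> 9 lines: fbnfp apps ifsdd rju wtaj lbx ozogc rmu ktyj

Answer: fbnfp
apps
ifsdd
rju
wtaj
lbx
ozogc
rmu
ktyj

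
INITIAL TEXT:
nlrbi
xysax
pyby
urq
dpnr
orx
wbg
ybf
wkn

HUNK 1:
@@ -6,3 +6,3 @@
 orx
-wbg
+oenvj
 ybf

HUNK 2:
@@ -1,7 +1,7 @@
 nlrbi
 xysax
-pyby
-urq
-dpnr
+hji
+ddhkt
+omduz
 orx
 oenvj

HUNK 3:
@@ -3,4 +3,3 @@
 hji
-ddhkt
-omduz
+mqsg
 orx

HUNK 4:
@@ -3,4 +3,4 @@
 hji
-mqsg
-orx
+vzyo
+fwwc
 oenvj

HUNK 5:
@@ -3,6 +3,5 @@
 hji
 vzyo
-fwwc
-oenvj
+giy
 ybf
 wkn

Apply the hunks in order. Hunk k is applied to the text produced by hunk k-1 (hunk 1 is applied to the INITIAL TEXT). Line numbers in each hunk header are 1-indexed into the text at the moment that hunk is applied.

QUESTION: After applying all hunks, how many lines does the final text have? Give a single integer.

Answer: 7

Derivation:
Hunk 1: at line 6 remove [wbg] add [oenvj] -> 9 lines: nlrbi xysax pyby urq dpnr orx oenvj ybf wkn
Hunk 2: at line 1 remove [pyby,urq,dpnr] add [hji,ddhkt,omduz] -> 9 lines: nlrbi xysax hji ddhkt omduz orx oenvj ybf wkn
Hunk 3: at line 3 remove [ddhkt,omduz] add [mqsg] -> 8 lines: nlrbi xysax hji mqsg orx oenvj ybf wkn
Hunk 4: at line 3 remove [mqsg,orx] add [vzyo,fwwc] -> 8 lines: nlrbi xysax hji vzyo fwwc oenvj ybf wkn
Hunk 5: at line 3 remove [fwwc,oenvj] add [giy] -> 7 lines: nlrbi xysax hji vzyo giy ybf wkn
Final line count: 7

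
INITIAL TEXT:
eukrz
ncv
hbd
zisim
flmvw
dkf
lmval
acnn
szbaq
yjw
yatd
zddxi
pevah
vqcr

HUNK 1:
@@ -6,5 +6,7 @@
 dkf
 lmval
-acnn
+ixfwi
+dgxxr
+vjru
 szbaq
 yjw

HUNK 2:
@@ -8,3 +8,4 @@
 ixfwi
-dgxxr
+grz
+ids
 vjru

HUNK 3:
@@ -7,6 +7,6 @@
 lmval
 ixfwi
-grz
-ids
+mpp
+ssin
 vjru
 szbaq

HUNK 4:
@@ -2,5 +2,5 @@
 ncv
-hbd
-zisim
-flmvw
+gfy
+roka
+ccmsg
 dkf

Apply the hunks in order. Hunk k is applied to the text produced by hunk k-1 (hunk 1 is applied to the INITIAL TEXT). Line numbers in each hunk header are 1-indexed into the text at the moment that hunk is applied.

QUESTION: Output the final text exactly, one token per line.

Hunk 1: at line 6 remove [acnn] add [ixfwi,dgxxr,vjru] -> 16 lines: eukrz ncv hbd zisim flmvw dkf lmval ixfwi dgxxr vjru szbaq yjw yatd zddxi pevah vqcr
Hunk 2: at line 8 remove [dgxxr] add [grz,ids] -> 17 lines: eukrz ncv hbd zisim flmvw dkf lmval ixfwi grz ids vjru szbaq yjw yatd zddxi pevah vqcr
Hunk 3: at line 7 remove [grz,ids] add [mpp,ssin] -> 17 lines: eukrz ncv hbd zisim flmvw dkf lmval ixfwi mpp ssin vjru szbaq yjw yatd zddxi pevah vqcr
Hunk 4: at line 2 remove [hbd,zisim,flmvw] add [gfy,roka,ccmsg] -> 17 lines: eukrz ncv gfy roka ccmsg dkf lmval ixfwi mpp ssin vjru szbaq yjw yatd zddxi pevah vqcr

Answer: eukrz
ncv
gfy
roka
ccmsg
dkf
lmval
ixfwi
mpp
ssin
vjru
szbaq
yjw
yatd
zddxi
pevah
vqcr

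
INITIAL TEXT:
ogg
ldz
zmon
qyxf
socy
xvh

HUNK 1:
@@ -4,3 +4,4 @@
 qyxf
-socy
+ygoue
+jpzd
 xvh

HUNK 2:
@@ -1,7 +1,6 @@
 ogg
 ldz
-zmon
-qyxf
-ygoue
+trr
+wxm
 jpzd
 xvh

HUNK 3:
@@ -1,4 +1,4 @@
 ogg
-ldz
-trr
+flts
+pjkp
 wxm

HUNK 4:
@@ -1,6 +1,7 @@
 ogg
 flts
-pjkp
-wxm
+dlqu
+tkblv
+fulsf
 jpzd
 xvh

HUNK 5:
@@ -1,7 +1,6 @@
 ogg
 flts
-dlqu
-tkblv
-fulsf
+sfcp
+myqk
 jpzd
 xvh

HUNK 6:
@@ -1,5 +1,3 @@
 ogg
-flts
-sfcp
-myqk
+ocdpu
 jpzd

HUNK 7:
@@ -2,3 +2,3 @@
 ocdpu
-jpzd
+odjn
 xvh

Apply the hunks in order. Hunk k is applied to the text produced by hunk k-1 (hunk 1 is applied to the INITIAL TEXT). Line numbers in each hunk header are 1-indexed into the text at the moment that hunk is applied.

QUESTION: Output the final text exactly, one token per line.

Hunk 1: at line 4 remove [socy] add [ygoue,jpzd] -> 7 lines: ogg ldz zmon qyxf ygoue jpzd xvh
Hunk 2: at line 1 remove [zmon,qyxf,ygoue] add [trr,wxm] -> 6 lines: ogg ldz trr wxm jpzd xvh
Hunk 3: at line 1 remove [ldz,trr] add [flts,pjkp] -> 6 lines: ogg flts pjkp wxm jpzd xvh
Hunk 4: at line 1 remove [pjkp,wxm] add [dlqu,tkblv,fulsf] -> 7 lines: ogg flts dlqu tkblv fulsf jpzd xvh
Hunk 5: at line 1 remove [dlqu,tkblv,fulsf] add [sfcp,myqk] -> 6 lines: ogg flts sfcp myqk jpzd xvh
Hunk 6: at line 1 remove [flts,sfcp,myqk] add [ocdpu] -> 4 lines: ogg ocdpu jpzd xvh
Hunk 7: at line 2 remove [jpzd] add [odjn] -> 4 lines: ogg ocdpu odjn xvh

Answer: ogg
ocdpu
odjn
xvh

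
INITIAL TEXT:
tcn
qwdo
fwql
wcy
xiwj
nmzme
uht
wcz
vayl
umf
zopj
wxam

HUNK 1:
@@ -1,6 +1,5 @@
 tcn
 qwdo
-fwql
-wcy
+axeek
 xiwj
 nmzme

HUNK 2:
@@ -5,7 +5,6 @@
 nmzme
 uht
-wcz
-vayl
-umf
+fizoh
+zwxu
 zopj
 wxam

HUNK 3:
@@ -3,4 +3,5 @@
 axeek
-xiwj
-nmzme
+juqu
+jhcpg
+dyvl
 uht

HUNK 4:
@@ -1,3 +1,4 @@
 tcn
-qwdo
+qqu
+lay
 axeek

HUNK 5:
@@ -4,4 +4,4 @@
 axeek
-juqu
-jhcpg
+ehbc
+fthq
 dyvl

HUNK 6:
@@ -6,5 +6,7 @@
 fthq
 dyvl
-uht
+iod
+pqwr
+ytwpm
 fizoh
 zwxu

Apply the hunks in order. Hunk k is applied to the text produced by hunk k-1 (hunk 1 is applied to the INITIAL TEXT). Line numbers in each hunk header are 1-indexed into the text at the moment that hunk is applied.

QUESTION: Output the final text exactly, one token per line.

Hunk 1: at line 1 remove [fwql,wcy] add [axeek] -> 11 lines: tcn qwdo axeek xiwj nmzme uht wcz vayl umf zopj wxam
Hunk 2: at line 5 remove [wcz,vayl,umf] add [fizoh,zwxu] -> 10 lines: tcn qwdo axeek xiwj nmzme uht fizoh zwxu zopj wxam
Hunk 3: at line 3 remove [xiwj,nmzme] add [juqu,jhcpg,dyvl] -> 11 lines: tcn qwdo axeek juqu jhcpg dyvl uht fizoh zwxu zopj wxam
Hunk 4: at line 1 remove [qwdo] add [qqu,lay] -> 12 lines: tcn qqu lay axeek juqu jhcpg dyvl uht fizoh zwxu zopj wxam
Hunk 5: at line 4 remove [juqu,jhcpg] add [ehbc,fthq] -> 12 lines: tcn qqu lay axeek ehbc fthq dyvl uht fizoh zwxu zopj wxam
Hunk 6: at line 6 remove [uht] add [iod,pqwr,ytwpm] -> 14 lines: tcn qqu lay axeek ehbc fthq dyvl iod pqwr ytwpm fizoh zwxu zopj wxam

Answer: tcn
qqu
lay
axeek
ehbc
fthq
dyvl
iod
pqwr
ytwpm
fizoh
zwxu
zopj
wxam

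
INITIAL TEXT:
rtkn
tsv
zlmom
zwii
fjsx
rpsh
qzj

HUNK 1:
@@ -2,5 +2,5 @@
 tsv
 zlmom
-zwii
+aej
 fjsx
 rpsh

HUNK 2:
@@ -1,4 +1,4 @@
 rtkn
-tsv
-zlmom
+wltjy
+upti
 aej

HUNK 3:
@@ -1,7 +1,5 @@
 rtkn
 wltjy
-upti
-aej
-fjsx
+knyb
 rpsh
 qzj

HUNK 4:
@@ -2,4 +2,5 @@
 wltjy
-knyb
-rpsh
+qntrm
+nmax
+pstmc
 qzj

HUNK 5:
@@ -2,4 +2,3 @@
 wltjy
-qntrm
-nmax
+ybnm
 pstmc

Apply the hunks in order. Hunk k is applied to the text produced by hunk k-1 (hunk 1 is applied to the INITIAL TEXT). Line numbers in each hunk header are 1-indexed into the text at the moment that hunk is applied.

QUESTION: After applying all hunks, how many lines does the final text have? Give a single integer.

Answer: 5

Derivation:
Hunk 1: at line 2 remove [zwii] add [aej] -> 7 lines: rtkn tsv zlmom aej fjsx rpsh qzj
Hunk 2: at line 1 remove [tsv,zlmom] add [wltjy,upti] -> 7 lines: rtkn wltjy upti aej fjsx rpsh qzj
Hunk 3: at line 1 remove [upti,aej,fjsx] add [knyb] -> 5 lines: rtkn wltjy knyb rpsh qzj
Hunk 4: at line 2 remove [knyb,rpsh] add [qntrm,nmax,pstmc] -> 6 lines: rtkn wltjy qntrm nmax pstmc qzj
Hunk 5: at line 2 remove [qntrm,nmax] add [ybnm] -> 5 lines: rtkn wltjy ybnm pstmc qzj
Final line count: 5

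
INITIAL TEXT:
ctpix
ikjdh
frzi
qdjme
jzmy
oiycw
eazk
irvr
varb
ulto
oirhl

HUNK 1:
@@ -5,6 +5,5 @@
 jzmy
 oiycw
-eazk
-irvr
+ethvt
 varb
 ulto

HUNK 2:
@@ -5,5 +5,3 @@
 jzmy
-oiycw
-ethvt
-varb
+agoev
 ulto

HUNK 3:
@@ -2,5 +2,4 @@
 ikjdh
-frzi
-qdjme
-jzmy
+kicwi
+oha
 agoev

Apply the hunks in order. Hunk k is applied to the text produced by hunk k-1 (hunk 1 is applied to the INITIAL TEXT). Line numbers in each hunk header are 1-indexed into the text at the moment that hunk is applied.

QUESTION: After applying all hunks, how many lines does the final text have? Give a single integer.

Answer: 7

Derivation:
Hunk 1: at line 5 remove [eazk,irvr] add [ethvt] -> 10 lines: ctpix ikjdh frzi qdjme jzmy oiycw ethvt varb ulto oirhl
Hunk 2: at line 5 remove [oiycw,ethvt,varb] add [agoev] -> 8 lines: ctpix ikjdh frzi qdjme jzmy agoev ulto oirhl
Hunk 3: at line 2 remove [frzi,qdjme,jzmy] add [kicwi,oha] -> 7 lines: ctpix ikjdh kicwi oha agoev ulto oirhl
Final line count: 7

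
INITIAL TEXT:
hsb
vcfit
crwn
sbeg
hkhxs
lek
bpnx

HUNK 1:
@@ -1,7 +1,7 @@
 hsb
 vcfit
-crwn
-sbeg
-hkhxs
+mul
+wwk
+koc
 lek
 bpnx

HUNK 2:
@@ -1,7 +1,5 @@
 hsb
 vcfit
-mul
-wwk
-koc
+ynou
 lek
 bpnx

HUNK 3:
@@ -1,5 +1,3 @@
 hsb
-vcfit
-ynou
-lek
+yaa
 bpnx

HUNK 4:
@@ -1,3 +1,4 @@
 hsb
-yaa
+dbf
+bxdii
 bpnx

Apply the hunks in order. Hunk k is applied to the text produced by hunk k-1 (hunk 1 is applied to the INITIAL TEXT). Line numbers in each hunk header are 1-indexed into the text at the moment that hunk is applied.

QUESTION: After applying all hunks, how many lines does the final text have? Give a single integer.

Hunk 1: at line 1 remove [crwn,sbeg,hkhxs] add [mul,wwk,koc] -> 7 lines: hsb vcfit mul wwk koc lek bpnx
Hunk 2: at line 1 remove [mul,wwk,koc] add [ynou] -> 5 lines: hsb vcfit ynou lek bpnx
Hunk 3: at line 1 remove [vcfit,ynou,lek] add [yaa] -> 3 lines: hsb yaa bpnx
Hunk 4: at line 1 remove [yaa] add [dbf,bxdii] -> 4 lines: hsb dbf bxdii bpnx
Final line count: 4

Answer: 4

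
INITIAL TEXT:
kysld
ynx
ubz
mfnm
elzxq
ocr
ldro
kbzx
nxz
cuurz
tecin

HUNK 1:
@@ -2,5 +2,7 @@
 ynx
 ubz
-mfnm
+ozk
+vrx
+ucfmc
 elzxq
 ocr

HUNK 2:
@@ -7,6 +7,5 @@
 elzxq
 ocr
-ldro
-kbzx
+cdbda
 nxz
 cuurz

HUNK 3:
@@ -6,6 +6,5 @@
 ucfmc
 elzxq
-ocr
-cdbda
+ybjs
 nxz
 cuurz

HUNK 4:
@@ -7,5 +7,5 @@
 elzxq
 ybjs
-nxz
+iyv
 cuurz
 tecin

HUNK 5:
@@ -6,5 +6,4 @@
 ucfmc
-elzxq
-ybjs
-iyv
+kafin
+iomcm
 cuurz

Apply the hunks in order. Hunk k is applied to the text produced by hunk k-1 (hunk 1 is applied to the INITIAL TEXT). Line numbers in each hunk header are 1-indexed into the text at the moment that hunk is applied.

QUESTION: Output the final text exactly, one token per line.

Answer: kysld
ynx
ubz
ozk
vrx
ucfmc
kafin
iomcm
cuurz
tecin

Derivation:
Hunk 1: at line 2 remove [mfnm] add [ozk,vrx,ucfmc] -> 13 lines: kysld ynx ubz ozk vrx ucfmc elzxq ocr ldro kbzx nxz cuurz tecin
Hunk 2: at line 7 remove [ldro,kbzx] add [cdbda] -> 12 lines: kysld ynx ubz ozk vrx ucfmc elzxq ocr cdbda nxz cuurz tecin
Hunk 3: at line 6 remove [ocr,cdbda] add [ybjs] -> 11 lines: kysld ynx ubz ozk vrx ucfmc elzxq ybjs nxz cuurz tecin
Hunk 4: at line 7 remove [nxz] add [iyv] -> 11 lines: kysld ynx ubz ozk vrx ucfmc elzxq ybjs iyv cuurz tecin
Hunk 5: at line 6 remove [elzxq,ybjs,iyv] add [kafin,iomcm] -> 10 lines: kysld ynx ubz ozk vrx ucfmc kafin iomcm cuurz tecin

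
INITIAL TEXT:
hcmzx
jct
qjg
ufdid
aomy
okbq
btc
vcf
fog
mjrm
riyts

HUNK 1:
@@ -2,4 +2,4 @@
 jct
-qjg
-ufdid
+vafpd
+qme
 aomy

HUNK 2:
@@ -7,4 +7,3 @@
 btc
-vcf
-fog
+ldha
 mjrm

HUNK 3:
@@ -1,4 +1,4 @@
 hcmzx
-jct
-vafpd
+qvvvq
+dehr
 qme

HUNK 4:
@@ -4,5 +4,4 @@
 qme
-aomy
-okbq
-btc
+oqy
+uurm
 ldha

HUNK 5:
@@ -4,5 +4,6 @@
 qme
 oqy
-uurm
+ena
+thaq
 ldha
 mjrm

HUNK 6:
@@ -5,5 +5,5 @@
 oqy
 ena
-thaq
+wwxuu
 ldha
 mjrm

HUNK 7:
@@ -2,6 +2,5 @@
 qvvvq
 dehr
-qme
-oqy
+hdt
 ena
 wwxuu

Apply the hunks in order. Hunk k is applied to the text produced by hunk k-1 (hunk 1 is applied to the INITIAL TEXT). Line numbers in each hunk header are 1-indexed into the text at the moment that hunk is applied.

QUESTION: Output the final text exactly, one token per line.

Hunk 1: at line 2 remove [qjg,ufdid] add [vafpd,qme] -> 11 lines: hcmzx jct vafpd qme aomy okbq btc vcf fog mjrm riyts
Hunk 2: at line 7 remove [vcf,fog] add [ldha] -> 10 lines: hcmzx jct vafpd qme aomy okbq btc ldha mjrm riyts
Hunk 3: at line 1 remove [jct,vafpd] add [qvvvq,dehr] -> 10 lines: hcmzx qvvvq dehr qme aomy okbq btc ldha mjrm riyts
Hunk 4: at line 4 remove [aomy,okbq,btc] add [oqy,uurm] -> 9 lines: hcmzx qvvvq dehr qme oqy uurm ldha mjrm riyts
Hunk 5: at line 4 remove [uurm] add [ena,thaq] -> 10 lines: hcmzx qvvvq dehr qme oqy ena thaq ldha mjrm riyts
Hunk 6: at line 5 remove [thaq] add [wwxuu] -> 10 lines: hcmzx qvvvq dehr qme oqy ena wwxuu ldha mjrm riyts
Hunk 7: at line 2 remove [qme,oqy] add [hdt] -> 9 lines: hcmzx qvvvq dehr hdt ena wwxuu ldha mjrm riyts

Answer: hcmzx
qvvvq
dehr
hdt
ena
wwxuu
ldha
mjrm
riyts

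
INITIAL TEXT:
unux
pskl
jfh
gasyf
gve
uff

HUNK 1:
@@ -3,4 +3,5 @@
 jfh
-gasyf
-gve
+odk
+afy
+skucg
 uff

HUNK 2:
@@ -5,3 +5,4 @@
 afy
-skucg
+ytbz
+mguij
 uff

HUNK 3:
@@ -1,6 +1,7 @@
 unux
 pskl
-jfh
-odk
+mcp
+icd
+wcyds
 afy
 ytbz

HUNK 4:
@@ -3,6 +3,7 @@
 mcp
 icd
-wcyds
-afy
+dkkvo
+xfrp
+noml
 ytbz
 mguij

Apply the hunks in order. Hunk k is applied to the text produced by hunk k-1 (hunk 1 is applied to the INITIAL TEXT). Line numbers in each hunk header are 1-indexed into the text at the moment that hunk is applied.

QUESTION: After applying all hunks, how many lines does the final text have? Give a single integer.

Hunk 1: at line 3 remove [gasyf,gve] add [odk,afy,skucg] -> 7 lines: unux pskl jfh odk afy skucg uff
Hunk 2: at line 5 remove [skucg] add [ytbz,mguij] -> 8 lines: unux pskl jfh odk afy ytbz mguij uff
Hunk 3: at line 1 remove [jfh,odk] add [mcp,icd,wcyds] -> 9 lines: unux pskl mcp icd wcyds afy ytbz mguij uff
Hunk 4: at line 3 remove [wcyds,afy] add [dkkvo,xfrp,noml] -> 10 lines: unux pskl mcp icd dkkvo xfrp noml ytbz mguij uff
Final line count: 10

Answer: 10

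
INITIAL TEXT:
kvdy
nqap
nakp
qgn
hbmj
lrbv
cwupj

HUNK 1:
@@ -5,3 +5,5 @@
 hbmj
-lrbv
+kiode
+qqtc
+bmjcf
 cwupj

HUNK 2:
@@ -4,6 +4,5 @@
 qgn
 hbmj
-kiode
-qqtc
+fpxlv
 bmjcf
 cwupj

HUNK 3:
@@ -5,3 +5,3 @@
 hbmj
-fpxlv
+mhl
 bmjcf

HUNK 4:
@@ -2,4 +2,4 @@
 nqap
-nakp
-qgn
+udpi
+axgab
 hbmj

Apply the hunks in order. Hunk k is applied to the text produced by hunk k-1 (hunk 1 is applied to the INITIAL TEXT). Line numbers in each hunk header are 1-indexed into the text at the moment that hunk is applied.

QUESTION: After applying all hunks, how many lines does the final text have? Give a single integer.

Answer: 8

Derivation:
Hunk 1: at line 5 remove [lrbv] add [kiode,qqtc,bmjcf] -> 9 lines: kvdy nqap nakp qgn hbmj kiode qqtc bmjcf cwupj
Hunk 2: at line 4 remove [kiode,qqtc] add [fpxlv] -> 8 lines: kvdy nqap nakp qgn hbmj fpxlv bmjcf cwupj
Hunk 3: at line 5 remove [fpxlv] add [mhl] -> 8 lines: kvdy nqap nakp qgn hbmj mhl bmjcf cwupj
Hunk 4: at line 2 remove [nakp,qgn] add [udpi,axgab] -> 8 lines: kvdy nqap udpi axgab hbmj mhl bmjcf cwupj
Final line count: 8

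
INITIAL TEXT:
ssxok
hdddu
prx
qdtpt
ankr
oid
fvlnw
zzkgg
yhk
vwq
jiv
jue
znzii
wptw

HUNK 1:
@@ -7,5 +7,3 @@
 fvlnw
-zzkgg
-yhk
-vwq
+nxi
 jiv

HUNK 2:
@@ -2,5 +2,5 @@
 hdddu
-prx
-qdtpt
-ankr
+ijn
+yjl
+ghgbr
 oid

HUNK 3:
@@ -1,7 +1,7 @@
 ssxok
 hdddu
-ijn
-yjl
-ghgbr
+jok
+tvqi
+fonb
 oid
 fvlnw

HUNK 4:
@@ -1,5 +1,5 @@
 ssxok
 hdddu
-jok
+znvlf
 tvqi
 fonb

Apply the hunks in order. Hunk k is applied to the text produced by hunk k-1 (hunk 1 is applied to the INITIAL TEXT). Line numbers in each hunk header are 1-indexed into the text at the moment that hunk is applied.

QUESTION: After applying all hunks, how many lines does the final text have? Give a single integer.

Hunk 1: at line 7 remove [zzkgg,yhk,vwq] add [nxi] -> 12 lines: ssxok hdddu prx qdtpt ankr oid fvlnw nxi jiv jue znzii wptw
Hunk 2: at line 2 remove [prx,qdtpt,ankr] add [ijn,yjl,ghgbr] -> 12 lines: ssxok hdddu ijn yjl ghgbr oid fvlnw nxi jiv jue znzii wptw
Hunk 3: at line 1 remove [ijn,yjl,ghgbr] add [jok,tvqi,fonb] -> 12 lines: ssxok hdddu jok tvqi fonb oid fvlnw nxi jiv jue znzii wptw
Hunk 4: at line 1 remove [jok] add [znvlf] -> 12 lines: ssxok hdddu znvlf tvqi fonb oid fvlnw nxi jiv jue znzii wptw
Final line count: 12

Answer: 12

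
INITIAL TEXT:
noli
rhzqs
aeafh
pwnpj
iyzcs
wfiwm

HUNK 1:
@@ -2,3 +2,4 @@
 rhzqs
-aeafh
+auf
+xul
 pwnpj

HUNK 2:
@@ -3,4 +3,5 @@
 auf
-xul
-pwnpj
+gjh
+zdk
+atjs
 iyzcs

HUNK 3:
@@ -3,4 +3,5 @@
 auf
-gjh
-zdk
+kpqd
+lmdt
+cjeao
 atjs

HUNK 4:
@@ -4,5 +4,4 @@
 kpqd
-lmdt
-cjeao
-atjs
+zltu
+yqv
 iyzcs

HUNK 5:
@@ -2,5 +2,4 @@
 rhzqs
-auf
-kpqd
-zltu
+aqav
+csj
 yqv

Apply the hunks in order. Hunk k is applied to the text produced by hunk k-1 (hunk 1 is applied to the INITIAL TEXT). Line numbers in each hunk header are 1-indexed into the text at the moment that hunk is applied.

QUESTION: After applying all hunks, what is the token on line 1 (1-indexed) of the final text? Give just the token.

Answer: noli

Derivation:
Hunk 1: at line 2 remove [aeafh] add [auf,xul] -> 7 lines: noli rhzqs auf xul pwnpj iyzcs wfiwm
Hunk 2: at line 3 remove [xul,pwnpj] add [gjh,zdk,atjs] -> 8 lines: noli rhzqs auf gjh zdk atjs iyzcs wfiwm
Hunk 3: at line 3 remove [gjh,zdk] add [kpqd,lmdt,cjeao] -> 9 lines: noli rhzqs auf kpqd lmdt cjeao atjs iyzcs wfiwm
Hunk 4: at line 4 remove [lmdt,cjeao,atjs] add [zltu,yqv] -> 8 lines: noli rhzqs auf kpqd zltu yqv iyzcs wfiwm
Hunk 5: at line 2 remove [auf,kpqd,zltu] add [aqav,csj] -> 7 lines: noli rhzqs aqav csj yqv iyzcs wfiwm
Final line 1: noli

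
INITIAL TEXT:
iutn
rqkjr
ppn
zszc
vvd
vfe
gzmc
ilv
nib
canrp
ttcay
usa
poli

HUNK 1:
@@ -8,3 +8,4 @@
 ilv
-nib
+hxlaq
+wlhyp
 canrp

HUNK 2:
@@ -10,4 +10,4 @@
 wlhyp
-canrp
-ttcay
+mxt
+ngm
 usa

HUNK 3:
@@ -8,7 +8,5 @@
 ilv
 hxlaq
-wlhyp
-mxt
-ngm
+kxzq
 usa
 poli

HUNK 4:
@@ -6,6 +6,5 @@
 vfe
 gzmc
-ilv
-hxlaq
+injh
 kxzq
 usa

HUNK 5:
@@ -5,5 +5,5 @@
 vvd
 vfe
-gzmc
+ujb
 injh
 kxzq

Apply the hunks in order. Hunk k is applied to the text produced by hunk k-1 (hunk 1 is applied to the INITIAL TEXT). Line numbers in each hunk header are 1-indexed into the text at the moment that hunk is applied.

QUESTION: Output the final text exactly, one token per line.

Answer: iutn
rqkjr
ppn
zszc
vvd
vfe
ujb
injh
kxzq
usa
poli

Derivation:
Hunk 1: at line 8 remove [nib] add [hxlaq,wlhyp] -> 14 lines: iutn rqkjr ppn zszc vvd vfe gzmc ilv hxlaq wlhyp canrp ttcay usa poli
Hunk 2: at line 10 remove [canrp,ttcay] add [mxt,ngm] -> 14 lines: iutn rqkjr ppn zszc vvd vfe gzmc ilv hxlaq wlhyp mxt ngm usa poli
Hunk 3: at line 8 remove [wlhyp,mxt,ngm] add [kxzq] -> 12 lines: iutn rqkjr ppn zszc vvd vfe gzmc ilv hxlaq kxzq usa poli
Hunk 4: at line 6 remove [ilv,hxlaq] add [injh] -> 11 lines: iutn rqkjr ppn zszc vvd vfe gzmc injh kxzq usa poli
Hunk 5: at line 5 remove [gzmc] add [ujb] -> 11 lines: iutn rqkjr ppn zszc vvd vfe ujb injh kxzq usa poli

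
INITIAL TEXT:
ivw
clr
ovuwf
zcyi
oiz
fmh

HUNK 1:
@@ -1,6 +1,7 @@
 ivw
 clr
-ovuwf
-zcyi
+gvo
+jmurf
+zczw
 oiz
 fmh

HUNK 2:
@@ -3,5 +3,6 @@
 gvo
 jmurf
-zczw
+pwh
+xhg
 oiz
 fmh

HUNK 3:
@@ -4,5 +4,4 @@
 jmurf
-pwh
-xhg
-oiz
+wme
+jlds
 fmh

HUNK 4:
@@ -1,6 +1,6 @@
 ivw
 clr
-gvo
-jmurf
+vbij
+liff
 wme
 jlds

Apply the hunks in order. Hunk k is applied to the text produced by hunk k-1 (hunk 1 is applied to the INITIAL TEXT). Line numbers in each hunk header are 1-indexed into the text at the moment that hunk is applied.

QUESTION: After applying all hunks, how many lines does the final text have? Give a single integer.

Hunk 1: at line 1 remove [ovuwf,zcyi] add [gvo,jmurf,zczw] -> 7 lines: ivw clr gvo jmurf zczw oiz fmh
Hunk 2: at line 3 remove [zczw] add [pwh,xhg] -> 8 lines: ivw clr gvo jmurf pwh xhg oiz fmh
Hunk 3: at line 4 remove [pwh,xhg,oiz] add [wme,jlds] -> 7 lines: ivw clr gvo jmurf wme jlds fmh
Hunk 4: at line 1 remove [gvo,jmurf] add [vbij,liff] -> 7 lines: ivw clr vbij liff wme jlds fmh
Final line count: 7

Answer: 7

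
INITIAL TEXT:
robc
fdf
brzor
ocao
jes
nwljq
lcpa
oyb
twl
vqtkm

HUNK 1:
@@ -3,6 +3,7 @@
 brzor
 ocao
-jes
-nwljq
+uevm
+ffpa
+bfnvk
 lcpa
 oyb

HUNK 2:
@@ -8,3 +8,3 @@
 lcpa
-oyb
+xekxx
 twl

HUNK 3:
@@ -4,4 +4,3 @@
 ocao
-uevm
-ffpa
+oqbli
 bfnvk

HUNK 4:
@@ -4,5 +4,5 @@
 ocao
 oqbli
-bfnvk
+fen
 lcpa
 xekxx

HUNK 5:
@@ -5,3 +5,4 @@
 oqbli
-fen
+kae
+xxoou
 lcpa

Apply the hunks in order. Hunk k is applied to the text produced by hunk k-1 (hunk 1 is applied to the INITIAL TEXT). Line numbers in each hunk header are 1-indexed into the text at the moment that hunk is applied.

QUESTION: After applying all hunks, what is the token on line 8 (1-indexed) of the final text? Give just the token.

Answer: lcpa

Derivation:
Hunk 1: at line 3 remove [jes,nwljq] add [uevm,ffpa,bfnvk] -> 11 lines: robc fdf brzor ocao uevm ffpa bfnvk lcpa oyb twl vqtkm
Hunk 2: at line 8 remove [oyb] add [xekxx] -> 11 lines: robc fdf brzor ocao uevm ffpa bfnvk lcpa xekxx twl vqtkm
Hunk 3: at line 4 remove [uevm,ffpa] add [oqbli] -> 10 lines: robc fdf brzor ocao oqbli bfnvk lcpa xekxx twl vqtkm
Hunk 4: at line 4 remove [bfnvk] add [fen] -> 10 lines: robc fdf brzor ocao oqbli fen lcpa xekxx twl vqtkm
Hunk 5: at line 5 remove [fen] add [kae,xxoou] -> 11 lines: robc fdf brzor ocao oqbli kae xxoou lcpa xekxx twl vqtkm
Final line 8: lcpa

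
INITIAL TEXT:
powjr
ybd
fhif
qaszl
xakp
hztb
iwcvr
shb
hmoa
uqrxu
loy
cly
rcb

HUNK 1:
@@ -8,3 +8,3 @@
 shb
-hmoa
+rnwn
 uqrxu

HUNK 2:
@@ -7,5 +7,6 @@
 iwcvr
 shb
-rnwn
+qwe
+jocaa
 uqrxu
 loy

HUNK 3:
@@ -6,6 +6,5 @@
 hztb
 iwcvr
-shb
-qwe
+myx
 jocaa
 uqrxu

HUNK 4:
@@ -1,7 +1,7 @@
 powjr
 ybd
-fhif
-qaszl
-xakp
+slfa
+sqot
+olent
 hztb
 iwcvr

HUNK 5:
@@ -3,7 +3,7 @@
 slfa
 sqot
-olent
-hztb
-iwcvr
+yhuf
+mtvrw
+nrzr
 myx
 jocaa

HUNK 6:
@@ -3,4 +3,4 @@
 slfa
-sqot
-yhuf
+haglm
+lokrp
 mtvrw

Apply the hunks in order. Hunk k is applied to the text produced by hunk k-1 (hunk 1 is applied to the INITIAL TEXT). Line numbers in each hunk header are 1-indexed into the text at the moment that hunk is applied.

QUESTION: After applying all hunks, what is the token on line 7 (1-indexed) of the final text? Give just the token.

Hunk 1: at line 8 remove [hmoa] add [rnwn] -> 13 lines: powjr ybd fhif qaszl xakp hztb iwcvr shb rnwn uqrxu loy cly rcb
Hunk 2: at line 7 remove [rnwn] add [qwe,jocaa] -> 14 lines: powjr ybd fhif qaszl xakp hztb iwcvr shb qwe jocaa uqrxu loy cly rcb
Hunk 3: at line 6 remove [shb,qwe] add [myx] -> 13 lines: powjr ybd fhif qaszl xakp hztb iwcvr myx jocaa uqrxu loy cly rcb
Hunk 4: at line 1 remove [fhif,qaszl,xakp] add [slfa,sqot,olent] -> 13 lines: powjr ybd slfa sqot olent hztb iwcvr myx jocaa uqrxu loy cly rcb
Hunk 5: at line 3 remove [olent,hztb,iwcvr] add [yhuf,mtvrw,nrzr] -> 13 lines: powjr ybd slfa sqot yhuf mtvrw nrzr myx jocaa uqrxu loy cly rcb
Hunk 6: at line 3 remove [sqot,yhuf] add [haglm,lokrp] -> 13 lines: powjr ybd slfa haglm lokrp mtvrw nrzr myx jocaa uqrxu loy cly rcb
Final line 7: nrzr

Answer: nrzr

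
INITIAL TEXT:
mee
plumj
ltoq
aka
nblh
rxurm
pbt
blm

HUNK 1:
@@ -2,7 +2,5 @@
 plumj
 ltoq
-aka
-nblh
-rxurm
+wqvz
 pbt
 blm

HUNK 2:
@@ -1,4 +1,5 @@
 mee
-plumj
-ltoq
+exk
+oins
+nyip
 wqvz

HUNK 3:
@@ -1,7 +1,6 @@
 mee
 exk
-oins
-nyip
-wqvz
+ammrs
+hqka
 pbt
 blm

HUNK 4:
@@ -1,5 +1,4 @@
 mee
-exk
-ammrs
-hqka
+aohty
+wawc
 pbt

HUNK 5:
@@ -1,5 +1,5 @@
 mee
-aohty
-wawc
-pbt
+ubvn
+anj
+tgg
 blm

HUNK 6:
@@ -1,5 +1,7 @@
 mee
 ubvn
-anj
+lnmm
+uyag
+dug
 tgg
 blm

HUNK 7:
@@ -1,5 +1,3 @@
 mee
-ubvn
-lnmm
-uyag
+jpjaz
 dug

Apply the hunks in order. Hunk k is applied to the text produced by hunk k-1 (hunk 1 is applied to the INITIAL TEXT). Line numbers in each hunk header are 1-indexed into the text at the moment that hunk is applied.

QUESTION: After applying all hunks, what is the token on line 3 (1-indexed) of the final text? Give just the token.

Answer: dug

Derivation:
Hunk 1: at line 2 remove [aka,nblh,rxurm] add [wqvz] -> 6 lines: mee plumj ltoq wqvz pbt blm
Hunk 2: at line 1 remove [plumj,ltoq] add [exk,oins,nyip] -> 7 lines: mee exk oins nyip wqvz pbt blm
Hunk 3: at line 1 remove [oins,nyip,wqvz] add [ammrs,hqka] -> 6 lines: mee exk ammrs hqka pbt blm
Hunk 4: at line 1 remove [exk,ammrs,hqka] add [aohty,wawc] -> 5 lines: mee aohty wawc pbt blm
Hunk 5: at line 1 remove [aohty,wawc,pbt] add [ubvn,anj,tgg] -> 5 lines: mee ubvn anj tgg blm
Hunk 6: at line 1 remove [anj] add [lnmm,uyag,dug] -> 7 lines: mee ubvn lnmm uyag dug tgg blm
Hunk 7: at line 1 remove [ubvn,lnmm,uyag] add [jpjaz] -> 5 lines: mee jpjaz dug tgg blm
Final line 3: dug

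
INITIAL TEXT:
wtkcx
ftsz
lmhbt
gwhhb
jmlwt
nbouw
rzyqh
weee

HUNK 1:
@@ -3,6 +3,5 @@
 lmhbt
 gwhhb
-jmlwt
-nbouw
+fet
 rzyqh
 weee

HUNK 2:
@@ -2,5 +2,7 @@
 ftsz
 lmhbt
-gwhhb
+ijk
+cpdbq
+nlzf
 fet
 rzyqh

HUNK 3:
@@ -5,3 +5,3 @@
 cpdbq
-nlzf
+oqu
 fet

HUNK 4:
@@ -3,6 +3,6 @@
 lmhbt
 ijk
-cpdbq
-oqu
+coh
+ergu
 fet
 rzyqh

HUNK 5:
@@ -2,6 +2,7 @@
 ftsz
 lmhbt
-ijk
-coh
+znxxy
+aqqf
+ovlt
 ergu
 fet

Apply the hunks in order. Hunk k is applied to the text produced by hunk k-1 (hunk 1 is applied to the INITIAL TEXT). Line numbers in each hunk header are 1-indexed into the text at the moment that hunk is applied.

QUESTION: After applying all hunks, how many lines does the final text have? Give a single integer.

Answer: 10

Derivation:
Hunk 1: at line 3 remove [jmlwt,nbouw] add [fet] -> 7 lines: wtkcx ftsz lmhbt gwhhb fet rzyqh weee
Hunk 2: at line 2 remove [gwhhb] add [ijk,cpdbq,nlzf] -> 9 lines: wtkcx ftsz lmhbt ijk cpdbq nlzf fet rzyqh weee
Hunk 3: at line 5 remove [nlzf] add [oqu] -> 9 lines: wtkcx ftsz lmhbt ijk cpdbq oqu fet rzyqh weee
Hunk 4: at line 3 remove [cpdbq,oqu] add [coh,ergu] -> 9 lines: wtkcx ftsz lmhbt ijk coh ergu fet rzyqh weee
Hunk 5: at line 2 remove [ijk,coh] add [znxxy,aqqf,ovlt] -> 10 lines: wtkcx ftsz lmhbt znxxy aqqf ovlt ergu fet rzyqh weee
Final line count: 10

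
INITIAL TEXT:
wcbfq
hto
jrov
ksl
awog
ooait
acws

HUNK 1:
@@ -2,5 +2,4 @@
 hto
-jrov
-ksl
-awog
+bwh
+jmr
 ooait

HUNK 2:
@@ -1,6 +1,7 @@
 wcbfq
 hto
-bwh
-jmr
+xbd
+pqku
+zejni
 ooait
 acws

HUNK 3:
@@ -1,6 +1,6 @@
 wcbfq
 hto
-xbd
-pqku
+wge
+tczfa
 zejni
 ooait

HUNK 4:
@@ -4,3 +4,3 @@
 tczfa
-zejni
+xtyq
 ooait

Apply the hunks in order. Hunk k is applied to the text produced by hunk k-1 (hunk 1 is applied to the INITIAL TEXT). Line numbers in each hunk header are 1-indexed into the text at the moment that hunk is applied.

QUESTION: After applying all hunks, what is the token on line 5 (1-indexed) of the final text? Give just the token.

Hunk 1: at line 2 remove [jrov,ksl,awog] add [bwh,jmr] -> 6 lines: wcbfq hto bwh jmr ooait acws
Hunk 2: at line 1 remove [bwh,jmr] add [xbd,pqku,zejni] -> 7 lines: wcbfq hto xbd pqku zejni ooait acws
Hunk 3: at line 1 remove [xbd,pqku] add [wge,tczfa] -> 7 lines: wcbfq hto wge tczfa zejni ooait acws
Hunk 4: at line 4 remove [zejni] add [xtyq] -> 7 lines: wcbfq hto wge tczfa xtyq ooait acws
Final line 5: xtyq

Answer: xtyq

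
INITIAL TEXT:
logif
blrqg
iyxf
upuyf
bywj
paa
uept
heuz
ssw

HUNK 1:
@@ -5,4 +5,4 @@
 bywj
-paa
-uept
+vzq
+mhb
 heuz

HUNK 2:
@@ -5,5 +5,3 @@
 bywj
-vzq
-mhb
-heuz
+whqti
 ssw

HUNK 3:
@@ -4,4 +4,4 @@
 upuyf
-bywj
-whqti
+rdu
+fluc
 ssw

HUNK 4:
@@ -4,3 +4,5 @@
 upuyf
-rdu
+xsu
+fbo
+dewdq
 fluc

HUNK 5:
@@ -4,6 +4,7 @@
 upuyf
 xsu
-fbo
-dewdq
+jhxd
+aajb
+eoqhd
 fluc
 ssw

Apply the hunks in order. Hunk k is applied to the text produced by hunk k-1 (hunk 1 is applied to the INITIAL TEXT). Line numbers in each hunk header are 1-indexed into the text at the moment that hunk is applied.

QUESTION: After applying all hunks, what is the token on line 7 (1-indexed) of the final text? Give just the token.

Answer: aajb

Derivation:
Hunk 1: at line 5 remove [paa,uept] add [vzq,mhb] -> 9 lines: logif blrqg iyxf upuyf bywj vzq mhb heuz ssw
Hunk 2: at line 5 remove [vzq,mhb,heuz] add [whqti] -> 7 lines: logif blrqg iyxf upuyf bywj whqti ssw
Hunk 3: at line 4 remove [bywj,whqti] add [rdu,fluc] -> 7 lines: logif blrqg iyxf upuyf rdu fluc ssw
Hunk 4: at line 4 remove [rdu] add [xsu,fbo,dewdq] -> 9 lines: logif blrqg iyxf upuyf xsu fbo dewdq fluc ssw
Hunk 5: at line 4 remove [fbo,dewdq] add [jhxd,aajb,eoqhd] -> 10 lines: logif blrqg iyxf upuyf xsu jhxd aajb eoqhd fluc ssw
Final line 7: aajb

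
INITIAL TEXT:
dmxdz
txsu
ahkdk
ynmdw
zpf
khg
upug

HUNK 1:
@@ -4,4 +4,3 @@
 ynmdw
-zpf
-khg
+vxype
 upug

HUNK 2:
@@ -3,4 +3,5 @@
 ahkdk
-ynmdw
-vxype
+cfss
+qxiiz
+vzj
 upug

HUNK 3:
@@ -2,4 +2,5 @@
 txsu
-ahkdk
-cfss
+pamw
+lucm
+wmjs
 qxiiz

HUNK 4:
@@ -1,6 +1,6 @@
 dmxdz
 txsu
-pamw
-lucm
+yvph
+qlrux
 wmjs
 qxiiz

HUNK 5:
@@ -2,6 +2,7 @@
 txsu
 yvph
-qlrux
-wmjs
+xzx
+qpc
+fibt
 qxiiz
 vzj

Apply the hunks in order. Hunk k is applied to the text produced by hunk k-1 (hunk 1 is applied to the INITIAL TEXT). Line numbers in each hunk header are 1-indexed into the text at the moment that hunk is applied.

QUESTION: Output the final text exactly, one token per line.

Answer: dmxdz
txsu
yvph
xzx
qpc
fibt
qxiiz
vzj
upug

Derivation:
Hunk 1: at line 4 remove [zpf,khg] add [vxype] -> 6 lines: dmxdz txsu ahkdk ynmdw vxype upug
Hunk 2: at line 3 remove [ynmdw,vxype] add [cfss,qxiiz,vzj] -> 7 lines: dmxdz txsu ahkdk cfss qxiiz vzj upug
Hunk 3: at line 2 remove [ahkdk,cfss] add [pamw,lucm,wmjs] -> 8 lines: dmxdz txsu pamw lucm wmjs qxiiz vzj upug
Hunk 4: at line 1 remove [pamw,lucm] add [yvph,qlrux] -> 8 lines: dmxdz txsu yvph qlrux wmjs qxiiz vzj upug
Hunk 5: at line 2 remove [qlrux,wmjs] add [xzx,qpc,fibt] -> 9 lines: dmxdz txsu yvph xzx qpc fibt qxiiz vzj upug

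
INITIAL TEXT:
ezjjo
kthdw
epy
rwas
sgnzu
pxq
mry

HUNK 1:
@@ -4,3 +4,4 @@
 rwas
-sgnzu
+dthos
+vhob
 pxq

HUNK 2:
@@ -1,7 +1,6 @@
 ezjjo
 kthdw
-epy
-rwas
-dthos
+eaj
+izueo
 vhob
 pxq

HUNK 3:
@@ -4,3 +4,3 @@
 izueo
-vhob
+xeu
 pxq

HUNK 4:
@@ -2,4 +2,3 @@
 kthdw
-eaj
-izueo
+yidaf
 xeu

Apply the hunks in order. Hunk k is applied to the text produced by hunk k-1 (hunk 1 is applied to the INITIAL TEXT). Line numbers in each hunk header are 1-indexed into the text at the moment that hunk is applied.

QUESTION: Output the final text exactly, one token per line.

Hunk 1: at line 4 remove [sgnzu] add [dthos,vhob] -> 8 lines: ezjjo kthdw epy rwas dthos vhob pxq mry
Hunk 2: at line 1 remove [epy,rwas,dthos] add [eaj,izueo] -> 7 lines: ezjjo kthdw eaj izueo vhob pxq mry
Hunk 3: at line 4 remove [vhob] add [xeu] -> 7 lines: ezjjo kthdw eaj izueo xeu pxq mry
Hunk 4: at line 2 remove [eaj,izueo] add [yidaf] -> 6 lines: ezjjo kthdw yidaf xeu pxq mry

Answer: ezjjo
kthdw
yidaf
xeu
pxq
mry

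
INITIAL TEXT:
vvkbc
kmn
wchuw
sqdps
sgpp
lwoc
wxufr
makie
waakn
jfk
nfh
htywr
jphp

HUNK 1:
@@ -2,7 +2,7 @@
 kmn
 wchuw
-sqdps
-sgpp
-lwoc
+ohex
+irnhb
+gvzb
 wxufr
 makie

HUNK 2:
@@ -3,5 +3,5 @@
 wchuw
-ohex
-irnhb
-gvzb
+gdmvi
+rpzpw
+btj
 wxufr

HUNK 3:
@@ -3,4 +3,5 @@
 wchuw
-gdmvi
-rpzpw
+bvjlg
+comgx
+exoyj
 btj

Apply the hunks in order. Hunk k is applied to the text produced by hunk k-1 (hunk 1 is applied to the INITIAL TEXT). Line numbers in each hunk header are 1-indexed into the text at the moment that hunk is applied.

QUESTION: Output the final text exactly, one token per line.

Answer: vvkbc
kmn
wchuw
bvjlg
comgx
exoyj
btj
wxufr
makie
waakn
jfk
nfh
htywr
jphp

Derivation:
Hunk 1: at line 2 remove [sqdps,sgpp,lwoc] add [ohex,irnhb,gvzb] -> 13 lines: vvkbc kmn wchuw ohex irnhb gvzb wxufr makie waakn jfk nfh htywr jphp
Hunk 2: at line 3 remove [ohex,irnhb,gvzb] add [gdmvi,rpzpw,btj] -> 13 lines: vvkbc kmn wchuw gdmvi rpzpw btj wxufr makie waakn jfk nfh htywr jphp
Hunk 3: at line 3 remove [gdmvi,rpzpw] add [bvjlg,comgx,exoyj] -> 14 lines: vvkbc kmn wchuw bvjlg comgx exoyj btj wxufr makie waakn jfk nfh htywr jphp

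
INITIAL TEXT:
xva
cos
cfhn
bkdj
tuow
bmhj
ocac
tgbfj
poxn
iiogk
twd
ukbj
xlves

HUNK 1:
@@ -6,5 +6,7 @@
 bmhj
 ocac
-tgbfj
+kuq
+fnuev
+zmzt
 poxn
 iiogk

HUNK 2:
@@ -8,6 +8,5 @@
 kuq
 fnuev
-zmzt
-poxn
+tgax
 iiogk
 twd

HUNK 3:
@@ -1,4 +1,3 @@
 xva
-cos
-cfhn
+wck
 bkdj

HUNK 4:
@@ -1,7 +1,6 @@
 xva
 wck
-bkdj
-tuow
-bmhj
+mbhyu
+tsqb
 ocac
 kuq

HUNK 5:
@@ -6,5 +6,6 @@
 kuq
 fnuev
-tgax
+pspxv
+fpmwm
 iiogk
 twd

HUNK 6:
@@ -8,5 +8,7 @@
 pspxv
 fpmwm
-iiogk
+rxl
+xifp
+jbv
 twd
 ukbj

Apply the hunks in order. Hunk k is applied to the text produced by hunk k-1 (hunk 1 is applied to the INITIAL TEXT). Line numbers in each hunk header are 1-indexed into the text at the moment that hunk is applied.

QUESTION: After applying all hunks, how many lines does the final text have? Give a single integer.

Answer: 15

Derivation:
Hunk 1: at line 6 remove [tgbfj] add [kuq,fnuev,zmzt] -> 15 lines: xva cos cfhn bkdj tuow bmhj ocac kuq fnuev zmzt poxn iiogk twd ukbj xlves
Hunk 2: at line 8 remove [zmzt,poxn] add [tgax] -> 14 lines: xva cos cfhn bkdj tuow bmhj ocac kuq fnuev tgax iiogk twd ukbj xlves
Hunk 3: at line 1 remove [cos,cfhn] add [wck] -> 13 lines: xva wck bkdj tuow bmhj ocac kuq fnuev tgax iiogk twd ukbj xlves
Hunk 4: at line 1 remove [bkdj,tuow,bmhj] add [mbhyu,tsqb] -> 12 lines: xva wck mbhyu tsqb ocac kuq fnuev tgax iiogk twd ukbj xlves
Hunk 5: at line 6 remove [tgax] add [pspxv,fpmwm] -> 13 lines: xva wck mbhyu tsqb ocac kuq fnuev pspxv fpmwm iiogk twd ukbj xlves
Hunk 6: at line 8 remove [iiogk] add [rxl,xifp,jbv] -> 15 lines: xva wck mbhyu tsqb ocac kuq fnuev pspxv fpmwm rxl xifp jbv twd ukbj xlves
Final line count: 15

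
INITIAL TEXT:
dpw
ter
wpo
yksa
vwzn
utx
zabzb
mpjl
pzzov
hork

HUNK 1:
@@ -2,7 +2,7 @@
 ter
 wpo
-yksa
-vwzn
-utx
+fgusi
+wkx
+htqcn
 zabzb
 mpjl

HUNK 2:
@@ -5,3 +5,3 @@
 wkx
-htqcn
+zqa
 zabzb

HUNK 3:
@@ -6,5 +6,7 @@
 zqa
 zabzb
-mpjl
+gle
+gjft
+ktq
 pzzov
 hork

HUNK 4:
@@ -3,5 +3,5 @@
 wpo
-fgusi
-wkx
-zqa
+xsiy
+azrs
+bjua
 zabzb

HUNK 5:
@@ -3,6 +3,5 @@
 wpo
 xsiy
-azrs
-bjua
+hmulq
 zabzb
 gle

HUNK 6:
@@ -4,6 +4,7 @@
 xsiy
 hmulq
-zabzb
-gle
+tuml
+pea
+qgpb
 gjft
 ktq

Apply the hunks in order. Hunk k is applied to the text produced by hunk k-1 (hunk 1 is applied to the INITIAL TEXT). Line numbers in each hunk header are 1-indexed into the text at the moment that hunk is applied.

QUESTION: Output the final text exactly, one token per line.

Hunk 1: at line 2 remove [yksa,vwzn,utx] add [fgusi,wkx,htqcn] -> 10 lines: dpw ter wpo fgusi wkx htqcn zabzb mpjl pzzov hork
Hunk 2: at line 5 remove [htqcn] add [zqa] -> 10 lines: dpw ter wpo fgusi wkx zqa zabzb mpjl pzzov hork
Hunk 3: at line 6 remove [mpjl] add [gle,gjft,ktq] -> 12 lines: dpw ter wpo fgusi wkx zqa zabzb gle gjft ktq pzzov hork
Hunk 4: at line 3 remove [fgusi,wkx,zqa] add [xsiy,azrs,bjua] -> 12 lines: dpw ter wpo xsiy azrs bjua zabzb gle gjft ktq pzzov hork
Hunk 5: at line 3 remove [azrs,bjua] add [hmulq] -> 11 lines: dpw ter wpo xsiy hmulq zabzb gle gjft ktq pzzov hork
Hunk 6: at line 4 remove [zabzb,gle] add [tuml,pea,qgpb] -> 12 lines: dpw ter wpo xsiy hmulq tuml pea qgpb gjft ktq pzzov hork

Answer: dpw
ter
wpo
xsiy
hmulq
tuml
pea
qgpb
gjft
ktq
pzzov
hork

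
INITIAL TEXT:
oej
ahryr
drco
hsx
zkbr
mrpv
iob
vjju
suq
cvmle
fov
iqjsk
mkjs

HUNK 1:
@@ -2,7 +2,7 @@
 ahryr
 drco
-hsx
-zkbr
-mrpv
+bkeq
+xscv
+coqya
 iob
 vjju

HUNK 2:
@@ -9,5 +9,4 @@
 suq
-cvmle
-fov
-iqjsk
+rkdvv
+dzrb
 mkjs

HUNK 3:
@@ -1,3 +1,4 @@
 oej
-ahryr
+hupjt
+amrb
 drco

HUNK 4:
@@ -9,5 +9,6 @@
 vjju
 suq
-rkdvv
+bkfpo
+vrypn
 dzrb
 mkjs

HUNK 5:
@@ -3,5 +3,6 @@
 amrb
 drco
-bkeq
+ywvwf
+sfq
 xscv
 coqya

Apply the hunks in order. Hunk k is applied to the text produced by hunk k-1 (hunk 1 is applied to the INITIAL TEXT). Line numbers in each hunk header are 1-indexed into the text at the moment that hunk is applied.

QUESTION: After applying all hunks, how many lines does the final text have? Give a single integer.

Answer: 15

Derivation:
Hunk 1: at line 2 remove [hsx,zkbr,mrpv] add [bkeq,xscv,coqya] -> 13 lines: oej ahryr drco bkeq xscv coqya iob vjju suq cvmle fov iqjsk mkjs
Hunk 2: at line 9 remove [cvmle,fov,iqjsk] add [rkdvv,dzrb] -> 12 lines: oej ahryr drco bkeq xscv coqya iob vjju suq rkdvv dzrb mkjs
Hunk 3: at line 1 remove [ahryr] add [hupjt,amrb] -> 13 lines: oej hupjt amrb drco bkeq xscv coqya iob vjju suq rkdvv dzrb mkjs
Hunk 4: at line 9 remove [rkdvv] add [bkfpo,vrypn] -> 14 lines: oej hupjt amrb drco bkeq xscv coqya iob vjju suq bkfpo vrypn dzrb mkjs
Hunk 5: at line 3 remove [bkeq] add [ywvwf,sfq] -> 15 lines: oej hupjt amrb drco ywvwf sfq xscv coqya iob vjju suq bkfpo vrypn dzrb mkjs
Final line count: 15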